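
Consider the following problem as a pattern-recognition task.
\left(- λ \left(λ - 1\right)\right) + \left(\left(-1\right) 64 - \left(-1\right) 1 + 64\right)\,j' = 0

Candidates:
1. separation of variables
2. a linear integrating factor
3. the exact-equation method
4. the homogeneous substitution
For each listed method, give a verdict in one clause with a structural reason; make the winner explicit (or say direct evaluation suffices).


Diagnosis: no special technique — with j absent the equation is not coupled at all: direct integration in λ.
- separation of variables — separation is only trivially available — with the unknown absent from the slope this is a direct integration, not a separation problem.
- a linear integrating factor — with the unknown absent the integrating factor is a formality; direct integration is the working structure.
- the exact-equation method — no dependence on the unknown anywhere: exactness is a label without content here.
- the homogeneous substitution: the ratio substitution does not collapse this equation.


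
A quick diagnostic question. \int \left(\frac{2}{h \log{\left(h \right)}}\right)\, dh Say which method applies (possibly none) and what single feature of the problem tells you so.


Method: u-substitution — structure check: outer function, inner expression \log{\left(h \right)}, inner derivative as a factor — the classic u = \log{\left(h \right)} pattern.


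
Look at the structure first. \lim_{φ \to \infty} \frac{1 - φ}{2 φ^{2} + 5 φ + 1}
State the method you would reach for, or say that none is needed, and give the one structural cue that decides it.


Best approach: dominant-term comparison — divide by the highest power of φ present: lower-order terms vanish and the dominant ratio remains. l'Hôpital's at-infinity variant applies to the expression viewed as a single quotient; the leading-term comparison is the direct route.


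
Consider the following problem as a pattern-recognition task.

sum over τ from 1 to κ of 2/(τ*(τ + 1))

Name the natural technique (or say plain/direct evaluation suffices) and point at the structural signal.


Verdict: telescoping — rewrite 2/(τ*(τ + 1)) as simple fractions and successive terms eat each other — only the edges survive.


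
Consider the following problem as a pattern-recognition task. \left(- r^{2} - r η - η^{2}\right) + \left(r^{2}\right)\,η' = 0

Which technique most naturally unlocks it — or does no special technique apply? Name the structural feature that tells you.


Verdict: the homogeneous substitution — the slope's numerator and denominator share total degree; set v = η/r and the equation drops to separable form.


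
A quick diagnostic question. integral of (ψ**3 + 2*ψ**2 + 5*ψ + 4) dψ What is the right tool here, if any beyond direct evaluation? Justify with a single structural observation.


Best approach: no special technique — every term is a constant multiple of a power of ψ; term-wise power-rule integration needs no preliminary transformation.


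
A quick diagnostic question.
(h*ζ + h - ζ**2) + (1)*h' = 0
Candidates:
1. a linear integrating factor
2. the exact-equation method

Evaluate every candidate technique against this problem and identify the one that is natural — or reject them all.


Best approach: a linear integrating factor — linear in the unknown with genuine forcing: multiply through by the exponential of the integrated coefficient and the left side closes into one derivative.
- a linear integrating factor: yes — fits the structure here.
- the exact-equation method — exactness fails on the nose — the mixed partials do not match.


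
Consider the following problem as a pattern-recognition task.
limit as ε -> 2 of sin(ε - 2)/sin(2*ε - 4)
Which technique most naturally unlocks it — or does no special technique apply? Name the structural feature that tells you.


Method: l'Hôpital's rule (0/0) — plug in 2: top and bottom both hit zero, so differentiate each and retry. Expanding numerator and denominator to first order gives the same value — the rule automates exactly that.


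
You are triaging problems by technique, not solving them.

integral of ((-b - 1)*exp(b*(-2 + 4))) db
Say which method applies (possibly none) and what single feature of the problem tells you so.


Technique: integration by parts — -b - 1 dies after finitely many derivatives while exp(b*(-2 + 4)) cycles under integration — the tabular/parts setup.


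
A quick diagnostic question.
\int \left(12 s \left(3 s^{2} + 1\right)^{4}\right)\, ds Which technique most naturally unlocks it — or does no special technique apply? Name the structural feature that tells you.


Diagnosis: u-substitution — everything non-trivial happens through the inner expression 3 s^{2} + 1, and its derivative accounts for the remaining factor up to a constant, so set u = 3 s^{2} + 1. Nothing stops a full expansion here — the substitution simply spares the algebra.


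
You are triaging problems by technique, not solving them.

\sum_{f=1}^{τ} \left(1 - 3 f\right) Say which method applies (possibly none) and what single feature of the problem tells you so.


Diagnosis: no special technique — this is bookkeeping, not technique: standard formulas for sums of constant-multiple powers of f apply termwise.


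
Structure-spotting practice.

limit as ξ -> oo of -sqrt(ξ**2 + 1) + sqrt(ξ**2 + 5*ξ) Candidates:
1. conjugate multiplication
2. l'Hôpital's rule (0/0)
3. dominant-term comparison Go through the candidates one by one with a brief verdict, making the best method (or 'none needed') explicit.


Method: conjugate multiplication — an infinity-minus-infinity difference with a surviving radical — multiply by the conjugate to cancel the divergence.
- conjugate multiplication — yes, a natural case for it.
- l'Hôpital's rule (0/0): substitution produces ∞ − ∞ rather than a vanishing quotient; the rule needs a 0/0 ratio to act on.
- dominant-term comparison — no ranking of term growth rates resolves the limit here.


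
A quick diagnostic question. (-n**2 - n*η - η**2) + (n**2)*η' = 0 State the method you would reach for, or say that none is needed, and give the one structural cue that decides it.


Diagnosis: the homogeneous substitution — the slope is degree-zero homogeneous: the ratio substitution v = η/n collapses it.


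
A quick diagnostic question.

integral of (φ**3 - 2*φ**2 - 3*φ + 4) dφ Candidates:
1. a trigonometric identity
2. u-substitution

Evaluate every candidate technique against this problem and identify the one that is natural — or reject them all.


Verdict: no special technique — the integrand is a sum of constant multiples of powers of φ — integrate term by term.
- a trigonometric identity: there is no trigonometric structure at all — the integrand carries no sine or cosine to rewrite.
- u-substitution: any workable substitution here is cosmetic — the integrand is already in directly integrable form.


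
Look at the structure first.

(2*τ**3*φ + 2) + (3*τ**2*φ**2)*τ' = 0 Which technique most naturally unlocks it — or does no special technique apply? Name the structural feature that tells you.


Method: the exact-equation method — 2*τ**3*φ + 2 and 3*τ**2*φ**2 pass the exactness check on the nose, so no integrating factor in φ or τ is needed at all.


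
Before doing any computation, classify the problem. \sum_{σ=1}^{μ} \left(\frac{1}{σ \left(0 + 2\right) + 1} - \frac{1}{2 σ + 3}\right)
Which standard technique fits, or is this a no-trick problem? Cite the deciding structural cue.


Technique: telescoping — spot the paired structure — each term adds \frac{1}{σ \left(0 + 2\right) + 1} and subtracts its successor value, which the next term restores: the definition of a telescoping chain.


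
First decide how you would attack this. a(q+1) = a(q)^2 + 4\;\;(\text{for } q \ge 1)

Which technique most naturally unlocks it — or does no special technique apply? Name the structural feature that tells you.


Best approach: no special technique — each new value is a nonlinear function of earlier ones — scaling arguments and superposition both fail.


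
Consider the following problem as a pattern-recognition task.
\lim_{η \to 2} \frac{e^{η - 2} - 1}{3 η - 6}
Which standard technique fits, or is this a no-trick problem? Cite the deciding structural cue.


Diagnosis: l'Hôpital's rule (0/0) — substituting 2 gives 0 over 0; differentiate top and bottom once and re-evaluate. A first-order expansion at the point is an equally standard path; the rule packages it.


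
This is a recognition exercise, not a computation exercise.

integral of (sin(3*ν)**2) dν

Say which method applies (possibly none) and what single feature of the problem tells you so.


Verdict: a trigonometric identity — apply power reduction to sin(3*ν)**2; each application halves the trigonometric degree.


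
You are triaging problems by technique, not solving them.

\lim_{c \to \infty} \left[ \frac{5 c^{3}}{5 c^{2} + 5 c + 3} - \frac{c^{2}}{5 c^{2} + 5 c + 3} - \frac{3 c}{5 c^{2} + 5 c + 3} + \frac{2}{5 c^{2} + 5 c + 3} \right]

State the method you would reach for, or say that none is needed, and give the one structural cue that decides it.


Diagnosis: dominant-term comparison — as c grows, only the highest-degree terms matter — compare leading terms and read the limit off. Viewed as a single quotient this is an ∞/∞ form — an at-infinity application of l'Hôpital's rule would also resolve it; comparing leading growth reads the answer without differentiating.


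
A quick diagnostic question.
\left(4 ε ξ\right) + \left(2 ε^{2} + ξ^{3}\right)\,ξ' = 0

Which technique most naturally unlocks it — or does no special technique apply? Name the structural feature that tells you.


Diagnosis: the exact-equation method — the compatibility test passes: the ξ-derivative of 4 ε ξ matches the ε-derivative of 2 ε^{2} + ξ^{3}, so integrate a potential.


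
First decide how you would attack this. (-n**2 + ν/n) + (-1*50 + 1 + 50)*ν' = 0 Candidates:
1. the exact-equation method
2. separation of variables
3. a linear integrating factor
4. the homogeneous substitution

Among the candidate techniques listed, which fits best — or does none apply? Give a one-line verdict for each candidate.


Verdict: a linear integrating factor — linear in the unknown with genuine forcing: multiply through by the exponential of the integrated coefficient and the left side closes into one derivative.
- the exact-equation method — no potential function has this form as its differential, as written.
- separation of variables: the two dependences are entangled, not a clean product of one-variable pieces.
- a linear integrating factor — applies; the problem has the shape this method handles.
- the homogeneous substitution — the ratio substitution does not collapse this equation.


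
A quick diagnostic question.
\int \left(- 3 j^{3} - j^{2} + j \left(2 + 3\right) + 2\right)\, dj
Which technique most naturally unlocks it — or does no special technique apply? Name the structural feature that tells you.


Best approach: no special technique — every term is a constant multiple of a power of j; term-wise power-rule integration needs no preliminary transformation.


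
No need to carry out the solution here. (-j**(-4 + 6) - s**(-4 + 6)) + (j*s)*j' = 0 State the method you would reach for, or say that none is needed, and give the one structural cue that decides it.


Technique: the homogeneous substitution — scaling s and j together leaves the slope fixed — it depends only on j/s, so substitute the ratio. Rearranged, this also fits the Bernoulli template directly; the homogeneous substitution reads the structure without the rearrangement.


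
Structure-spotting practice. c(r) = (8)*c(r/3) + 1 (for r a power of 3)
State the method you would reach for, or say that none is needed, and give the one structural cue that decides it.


Method: the master substitution — treat m = log base 3 of r as the new clock: one recursion step advances m by one while r scales by 3.


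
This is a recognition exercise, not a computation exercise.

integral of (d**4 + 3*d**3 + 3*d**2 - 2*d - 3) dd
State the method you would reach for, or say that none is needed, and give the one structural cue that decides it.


Technique: no special technique — every term is a constant multiple of a power of d; term-wise power-rule integration needs no preliminary transformation.


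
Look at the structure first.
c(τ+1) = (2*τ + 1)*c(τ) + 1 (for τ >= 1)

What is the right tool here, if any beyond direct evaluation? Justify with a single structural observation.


Technique: a summation factor — because the multiplier 2*τ + 1 is index-dependent, divide through by its running product and sum the resulting differences.


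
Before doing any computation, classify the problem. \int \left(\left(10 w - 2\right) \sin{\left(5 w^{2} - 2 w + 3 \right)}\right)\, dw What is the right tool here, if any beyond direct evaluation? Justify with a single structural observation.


Verdict: u-substitution — gathered as a product, the integrand carries the factor 10 w - 2 — up to a constant, the derivative of the inner expression 5 w^{2} - 2 w + 3 — so u = 5 w^{2} - 2 w + 3 collapses the integral.


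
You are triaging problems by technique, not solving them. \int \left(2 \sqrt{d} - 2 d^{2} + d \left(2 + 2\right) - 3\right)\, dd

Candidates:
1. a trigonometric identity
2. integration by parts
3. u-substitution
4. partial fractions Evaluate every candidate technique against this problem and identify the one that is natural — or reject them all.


Diagnosis: no special technique — the integrand is a sum of constant multiples of powers of d — integrate term by term.
- a trigonometric identity — with no trigonometric functions present, identity rewriting has no target.
- integration by parts — no split into a nonconstant polynomial times one of the standard kernels — exp, sine, or cosine of a linear argument, or a logarithm — applies here.
- u-substitution — no subexpression of the integrand pairs with its own derivative as a factor — individual terms may offer their own substitutions, but any change of variable covering the whole integral would have to be constructed from outside the expression.
- partial fractions: the expression is not a ratio of polynomials that decomposes further.


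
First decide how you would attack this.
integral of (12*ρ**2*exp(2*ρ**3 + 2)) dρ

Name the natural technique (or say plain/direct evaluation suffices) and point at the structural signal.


Verdict: u-substitution — collected, the integrand has one factor that is, up to a constant, the derivative of an inner expression the rest depends on — substitute for that inner expression.


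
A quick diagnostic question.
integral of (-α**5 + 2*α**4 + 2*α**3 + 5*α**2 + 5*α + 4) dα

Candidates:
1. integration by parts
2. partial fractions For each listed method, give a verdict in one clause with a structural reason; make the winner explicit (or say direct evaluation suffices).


Best approach: no special technique — a term-by-term power-rule job in α; no substitution or rearrangement earns its keep here.
- integration by parts: splitting off a factor buys nothing — the integrand integrates directly without parts.
- partial fractions: there is no rational-function structure to decompose.


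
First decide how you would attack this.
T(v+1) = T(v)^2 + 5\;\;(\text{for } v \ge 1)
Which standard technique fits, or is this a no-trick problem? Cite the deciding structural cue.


Technique: no special technique — this one you iterate or analyze qualitatively: the nonlinearity defeats linear solution methods.


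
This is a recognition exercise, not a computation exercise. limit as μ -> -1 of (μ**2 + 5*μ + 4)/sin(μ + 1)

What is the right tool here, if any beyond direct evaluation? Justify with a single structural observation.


Diagnosis: l'Hôpital's rule (0/0) — plug in -1: top and bottom both hit zero, so differentiate each and retry. Known elementary limits would finish this too — the rule just bypasses the case analysis.


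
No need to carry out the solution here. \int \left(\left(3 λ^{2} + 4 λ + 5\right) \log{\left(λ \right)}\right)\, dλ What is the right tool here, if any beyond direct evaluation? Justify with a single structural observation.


Verdict: integration by parts — choose u = \log{\left(λ \right)}: one derivative turns the logarithm algebraic, and the remaining factor 3 λ^{2} + 4 λ + 5 integrates term by term under the power rule.


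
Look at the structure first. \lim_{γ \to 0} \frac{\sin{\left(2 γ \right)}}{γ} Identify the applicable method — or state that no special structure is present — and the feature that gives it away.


Technique: l'Hôpital's rule (0/0) — the 0/0 form at 0 is the signature situation for l'Hôpital's rule. Expanding numerator and denominator to first order gives the same value — the rule automates exactly that.


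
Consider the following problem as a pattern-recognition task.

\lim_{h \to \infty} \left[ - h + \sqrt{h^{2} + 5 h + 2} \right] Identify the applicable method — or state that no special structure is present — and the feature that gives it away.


Technique: conjugate multiplication — neither \sqrt{h^{2} + 5 h + 2} nor h converges alone, so rewrite their difference as a conjugate-rationalized quotient first.


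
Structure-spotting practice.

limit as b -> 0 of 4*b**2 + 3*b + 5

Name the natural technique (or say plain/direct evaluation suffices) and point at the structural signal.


Method: no special technique — no denominator vanishes and nothing blows up at 0: direct substitution is the whole computation.


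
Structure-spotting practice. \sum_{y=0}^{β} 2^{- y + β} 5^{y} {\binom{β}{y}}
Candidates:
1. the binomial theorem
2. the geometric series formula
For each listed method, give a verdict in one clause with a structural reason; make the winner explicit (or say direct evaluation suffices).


Diagnosis: the binomial theorem — terms weighting {\binom{β}{y}} against matched powers of 5 and 2 reassemble into (5 + 2)^β by the binomial theorem.
- the binomial theorem: applies; the problem has the shape this method handles.
- the geometric series formula — the term-to-term ratio drifts with the index — the one thing the geometric formula cannot absorb.


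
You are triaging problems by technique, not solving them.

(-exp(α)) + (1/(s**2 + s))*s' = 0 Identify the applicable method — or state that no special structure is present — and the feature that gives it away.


Best approach: separation of variables — a product of single-variable factors, exp(α) and s**2 + s — the textbook separable form. A Bernoulli rewrite would carry it as the equation stands — separating the variables needs no rearrangement either.


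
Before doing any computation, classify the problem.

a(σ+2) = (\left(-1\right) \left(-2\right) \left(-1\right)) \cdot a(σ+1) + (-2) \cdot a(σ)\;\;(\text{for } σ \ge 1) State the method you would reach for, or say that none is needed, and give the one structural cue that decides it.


Method: the characteristic-root method — linear, homogeneous, constant coefficients: solutions of the form r^σ exist — find the roots of the characteristic polynomial.


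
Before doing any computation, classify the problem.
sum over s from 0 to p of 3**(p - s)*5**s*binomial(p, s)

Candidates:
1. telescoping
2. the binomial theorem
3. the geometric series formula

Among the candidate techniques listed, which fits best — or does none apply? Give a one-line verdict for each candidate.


Diagnosis: the binomial theorem — the binomial coefficients weight matched powers of 5 and 3, which is exactly the expansion of a binomial power.
- telescoping — writing out consecutive terms as given produces no pairwise cancellation.
- the binomial theorem — yes — fits the structure here.
- the geometric series formula — dividing successive terms gives an index-dependent quantity, not a constant.


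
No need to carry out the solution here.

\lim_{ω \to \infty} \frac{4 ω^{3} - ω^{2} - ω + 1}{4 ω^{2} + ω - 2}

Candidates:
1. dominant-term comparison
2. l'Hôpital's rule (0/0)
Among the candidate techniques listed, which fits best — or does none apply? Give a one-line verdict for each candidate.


Method: dominant-term comparison — divide by the highest power of ω present: lower-order terms vanish and the dominant ratio remains.
- dominant-term comparison: applies; the problem has the shape this method handles.
- l'Hôpital's rule (0/0) — as a single quotient the expression runs to ∞/∞ at the limit point — an at-infinity form of the rule would apply, though the leading-growth comparison is the direct reading.


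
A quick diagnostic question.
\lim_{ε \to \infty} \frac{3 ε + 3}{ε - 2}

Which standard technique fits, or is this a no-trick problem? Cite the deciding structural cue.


Best approach: dominant-term comparison — divide by the highest power of ε present: lower-order terms vanish and the dominant ratio remains. Differentiating the expression as a single quotient would eventually settle it as well; matching dominant growth settles it immediately.


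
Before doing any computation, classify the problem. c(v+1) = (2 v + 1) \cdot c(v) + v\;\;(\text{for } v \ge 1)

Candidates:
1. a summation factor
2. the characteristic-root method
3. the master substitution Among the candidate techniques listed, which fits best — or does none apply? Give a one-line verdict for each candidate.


Technique: a summation factor — the coefficient 2 v + 1 drifts with the index, so no fixed root exists; normalizing by the cumulative product telescopes it.
- a summation factor — applicable, and directly so.
- the characteristic-root method — an index-dependent weight blocks the pure exponential ansatz.
- the master substitution — the recursion steps by a constant offset, so exponential reindexing is pointless.


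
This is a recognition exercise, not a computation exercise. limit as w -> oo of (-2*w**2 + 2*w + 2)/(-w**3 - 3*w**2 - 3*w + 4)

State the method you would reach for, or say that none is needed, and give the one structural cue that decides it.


Best approach: dominant-term comparison — divide by the highest power of w present: lower-order terms vanish and the dominant ratio remains. Viewed as a single quotient this is an ∞/∞ form — an at-infinity application of l'Hôpital's rule would also resolve it; comparing leading growth reads the answer without differentiating.


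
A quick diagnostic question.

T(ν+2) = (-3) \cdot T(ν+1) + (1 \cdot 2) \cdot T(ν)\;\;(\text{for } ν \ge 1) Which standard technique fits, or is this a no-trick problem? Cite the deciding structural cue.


Method: the characteristic-root method — because shifting ν leaves the equation's coefficients unchanged, exponential trials reduce it to algebra.


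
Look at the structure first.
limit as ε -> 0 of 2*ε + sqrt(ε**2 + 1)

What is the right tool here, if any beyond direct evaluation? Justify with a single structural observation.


Verdict: no special technique — the expression is continuous at the evaluation point — substitute directly; no indeterminate form appears.


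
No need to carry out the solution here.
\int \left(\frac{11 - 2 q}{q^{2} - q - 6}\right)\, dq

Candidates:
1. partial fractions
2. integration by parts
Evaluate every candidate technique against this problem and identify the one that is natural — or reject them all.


Best approach: partial fractions — the bottom, q^{2} - q - 6, comes apart into simple factors, and a proper rational function over split factors decomposes.
- partial fractions — yes, a natural case for it.
- integration by parts: the integrand does not split as a nonconstant polynomial times an exp, sine, cosine of a linear argument, or logarithm — no polynomial-kernel parts product to differentiate one side of.


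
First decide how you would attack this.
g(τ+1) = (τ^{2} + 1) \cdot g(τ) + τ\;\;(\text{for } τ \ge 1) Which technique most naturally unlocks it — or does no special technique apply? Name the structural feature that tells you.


Best approach: a summation factor — one-term recursion with variable weight τ^{2} + 1 is solved by product normalization, not by root-finding.


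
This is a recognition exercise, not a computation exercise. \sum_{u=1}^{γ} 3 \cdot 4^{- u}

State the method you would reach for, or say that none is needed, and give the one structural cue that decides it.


Best approach: the geometric series formula — consecutive terms stand in a fixed index-free ratio — the geometric sum formula closes it.


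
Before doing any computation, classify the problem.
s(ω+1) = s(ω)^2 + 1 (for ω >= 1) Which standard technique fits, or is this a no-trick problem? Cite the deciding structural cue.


Technique: no special technique — each new value is a nonlinear function of earlier ones — scaling arguments and superposition both fail.


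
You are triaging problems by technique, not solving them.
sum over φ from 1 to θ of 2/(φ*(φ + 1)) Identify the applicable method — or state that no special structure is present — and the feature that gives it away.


Diagnosis: telescoping — split 2/(φ*(φ + 1)) by partial fractions and the pieces are one function at shifted arguments — interior terms cancel.


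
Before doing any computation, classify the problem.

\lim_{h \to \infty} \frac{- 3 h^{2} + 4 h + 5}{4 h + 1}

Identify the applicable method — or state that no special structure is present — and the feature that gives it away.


Technique: dominant-term comparison — as h grows, only the highest-degree terms matter — compare leading terms and read the limit off. l'Hôpital's at-infinity variant applies to the expression viewed as a single quotient; the leading-term comparison is the direct route.


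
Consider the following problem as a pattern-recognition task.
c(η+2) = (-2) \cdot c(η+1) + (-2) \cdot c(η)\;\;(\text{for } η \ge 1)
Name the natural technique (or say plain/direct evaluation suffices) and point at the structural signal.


Method: the characteristic-root method — try a geometric ansatz r^η: constant coefficients turn the recurrence into one polynomial equation in r.


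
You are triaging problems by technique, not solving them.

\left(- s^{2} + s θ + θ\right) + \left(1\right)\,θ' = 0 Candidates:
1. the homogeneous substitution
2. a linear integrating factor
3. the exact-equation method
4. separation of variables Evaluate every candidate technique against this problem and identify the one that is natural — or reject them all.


Best approach: a linear integrating factor — the unknown enters only to the first power against a nonzero forcing term — the integrating-factor template applies directly.
- the homogeneous substitution: the slope is not a function of the ratio of the variables alone.
- a linear integrating factor — applies; the problem has the shape this method handles.
- the exact-equation method — the cross partial derivatives disagree, so no single potential exists.
- separation of variables: the two dependences do not factor apart.


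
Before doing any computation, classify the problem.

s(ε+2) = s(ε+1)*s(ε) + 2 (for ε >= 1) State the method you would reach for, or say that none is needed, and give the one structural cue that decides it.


Technique: no special technique — the recurrence is nonlinear in the sequence values; study it directly, no linear machinery applies.


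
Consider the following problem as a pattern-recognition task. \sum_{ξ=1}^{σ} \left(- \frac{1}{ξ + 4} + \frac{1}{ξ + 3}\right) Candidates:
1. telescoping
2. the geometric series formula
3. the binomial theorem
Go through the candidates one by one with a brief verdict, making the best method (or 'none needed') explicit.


Best approach: telescoping — write out three consecutive terms and watch the interior cancel: the advanced copy one term subtracts reappears as the very next term's leading piece, pair after pair.
- telescoping: a fit — the right tool for this form.
- the geometric series formula — there is no constant term-to-term ratio.
- the binomial theorem — there is no pair of bases whose matched powers would reassemble into a single binomial power.


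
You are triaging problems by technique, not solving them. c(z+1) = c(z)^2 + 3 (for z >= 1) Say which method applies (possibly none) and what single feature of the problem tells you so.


Diagnosis: no special technique — no ansatz, no master substitution, no summation factor survives the nonlinearity here.


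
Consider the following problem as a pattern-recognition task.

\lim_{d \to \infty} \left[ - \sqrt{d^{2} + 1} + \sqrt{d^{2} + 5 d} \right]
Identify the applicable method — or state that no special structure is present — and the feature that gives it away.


Best approach: conjugate multiplication — \sqrt{d^{2} + 5 d} and \sqrt{d^{2} + 1} both blow up, but their difference is tame once the conjugate rationalizes it.


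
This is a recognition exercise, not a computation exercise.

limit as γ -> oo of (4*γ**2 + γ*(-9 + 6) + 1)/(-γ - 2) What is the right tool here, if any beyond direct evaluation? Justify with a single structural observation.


Verdict: dominant-term comparison — at large γ only the top-degree terms survive; compare the leading terms and the limit falls out. Differentiating the expression as a single quotient would eventually settle it as well; matching dominant growth settles it immediately.


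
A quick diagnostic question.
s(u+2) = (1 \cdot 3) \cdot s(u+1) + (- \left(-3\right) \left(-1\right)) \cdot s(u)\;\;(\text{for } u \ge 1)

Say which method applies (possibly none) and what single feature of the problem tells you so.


Technique: the characteristic-root method — fixed numeric weights on consecutive terms and no forcing term added: the root method in its home territory.


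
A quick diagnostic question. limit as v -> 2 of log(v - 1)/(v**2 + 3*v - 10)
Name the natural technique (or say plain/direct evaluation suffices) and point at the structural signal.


Best approach: l'Hôpital's rule (0/0) — plug in 2: top and bottom both hit zero, so differentiate each and retry. Known elementary limits would finish this too — the rule just bypasses the case analysis.


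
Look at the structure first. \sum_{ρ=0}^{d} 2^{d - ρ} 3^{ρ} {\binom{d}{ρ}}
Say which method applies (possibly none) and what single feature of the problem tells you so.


Technique: the binomial theorem — terms weighting {\binom{d}{ρ}} against matched powers of 3 and 2 reassemble into (3 + 2)^d by the binomial theorem.


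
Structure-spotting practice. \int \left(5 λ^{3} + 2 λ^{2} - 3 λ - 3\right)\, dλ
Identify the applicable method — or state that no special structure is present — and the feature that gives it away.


Technique: no special technique — scan for structure and find none: constant multiples of powers of λ, integrate directly.


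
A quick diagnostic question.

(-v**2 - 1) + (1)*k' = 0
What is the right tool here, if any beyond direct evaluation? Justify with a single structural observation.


Best approach: no special technique — the slope is a function of v alone, so integrate both sides directly.


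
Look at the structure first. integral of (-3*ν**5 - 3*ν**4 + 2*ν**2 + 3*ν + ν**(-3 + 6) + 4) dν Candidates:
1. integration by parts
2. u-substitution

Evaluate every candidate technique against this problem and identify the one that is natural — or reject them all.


Diagnosis: no special technique — nothing composite, nothing rational, nothing trigonometric — each constant-multiple power of ν integrates by the power rule alone.
- integration by parts: parts would only shuffle a directly integrable integrand.
- u-substitution — any workable substitution here is cosmetic — the integrand is already in directly integrable form.


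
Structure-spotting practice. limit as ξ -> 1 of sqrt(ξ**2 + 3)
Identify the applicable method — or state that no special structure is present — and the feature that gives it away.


Best approach: no special technique — no zero denominators, no indeterminate clash at 1 — substitute and read off the value.


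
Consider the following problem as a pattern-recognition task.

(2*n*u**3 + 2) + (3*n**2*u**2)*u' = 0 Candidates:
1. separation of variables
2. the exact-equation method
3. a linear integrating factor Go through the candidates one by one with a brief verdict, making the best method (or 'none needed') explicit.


Technique: the exact-equation method — the compatibility test passes: the u-derivative of 2*n*u**3 + 2 matches the n-derivative of 3*n**2*u**2, so integrate a potential.
- separation of variables: the two dependences are entangled, not a clean product of one-variable pieces.
- the exact-equation method — applicable, and directly so.
- a linear integrating factor — a nonlinear term in the unknown puts this outside the integrating-factor template.


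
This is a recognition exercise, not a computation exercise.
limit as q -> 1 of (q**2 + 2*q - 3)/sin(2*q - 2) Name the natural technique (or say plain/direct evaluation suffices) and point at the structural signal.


Method: l'Hôpital's rule (0/0) — numerator and denominator both vanish at 1 — a genuine 0/0 form, which is exactly when l'Hôpital applies. Expanding numerator and denominator to first order gives the same value — the rule automates exactly that.


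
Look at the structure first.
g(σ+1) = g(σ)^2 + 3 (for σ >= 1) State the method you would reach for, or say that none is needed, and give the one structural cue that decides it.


Verdict: no special technique — this one you iterate or analyze qualitatively: the nonlinearity defeats linear solution methods.


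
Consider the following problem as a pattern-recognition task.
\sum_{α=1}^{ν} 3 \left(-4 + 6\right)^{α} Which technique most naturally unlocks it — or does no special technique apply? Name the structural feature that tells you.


Diagnosis: the geometric series formula — consecutive terms stand in a fixed index-free ratio — the geometric sum formula closes it.


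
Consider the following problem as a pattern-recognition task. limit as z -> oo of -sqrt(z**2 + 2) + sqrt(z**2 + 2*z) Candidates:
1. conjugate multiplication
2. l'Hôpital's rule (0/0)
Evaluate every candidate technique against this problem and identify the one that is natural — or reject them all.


Best approach: conjugate multiplication — sqrt(z**2 + 2*z) and sqrt(z**2 + 2) both blow up, but their difference is tame once the conjugate rationalizes it.
- conjugate multiplication: yes — fits the structure here.
- l'Hôpital's rule (0/0): substitution produces ∞ − ∞ rather than a vanishing quotient; the rule needs a 0/0 ratio to act on.


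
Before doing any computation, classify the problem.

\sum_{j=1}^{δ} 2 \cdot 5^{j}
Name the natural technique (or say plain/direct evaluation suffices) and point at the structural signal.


Best approach: the geometric series formula — the ratio of consecutive terms is the constant 5, independent of the index — a geometric sum.


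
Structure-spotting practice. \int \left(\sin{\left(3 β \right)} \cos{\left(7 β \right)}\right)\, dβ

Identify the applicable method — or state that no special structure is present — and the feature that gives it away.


Best approach: a trigonometric identity — \sin{\left(3 β \right)} \cos{\left(7 β \right)} is a beat pattern — rewrite the product as a sum of single-frequency waves before integrating.


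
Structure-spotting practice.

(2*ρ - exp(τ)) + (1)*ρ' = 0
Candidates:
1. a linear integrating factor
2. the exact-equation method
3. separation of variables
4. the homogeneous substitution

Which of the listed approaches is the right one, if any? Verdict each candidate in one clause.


Best approach: a linear integrating factor — linear in the unknown with genuine forcing: multiply through by the exponential of the integrated coefficient and the left side closes into one derivative.
- a linear integrating factor — applicable, and directly so.
- the exact-equation method — no potential function has this form as its differential, as written.
- separation of variables: the two dependences are entangled, not a clean product of one-variable pieces.
- the homogeneous substitution: rescaling both variables together changes the slope, so no ratio substitution collapses it.


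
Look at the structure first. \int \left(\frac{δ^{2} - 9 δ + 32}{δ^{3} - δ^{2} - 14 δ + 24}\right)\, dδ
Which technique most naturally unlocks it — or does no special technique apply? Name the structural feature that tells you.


Method: partial fractions — δ^{3} - δ^{2} - 14 δ + 24 splits into linear pieces, so the quotient is a sum of simple fractions — decompose before integrating.


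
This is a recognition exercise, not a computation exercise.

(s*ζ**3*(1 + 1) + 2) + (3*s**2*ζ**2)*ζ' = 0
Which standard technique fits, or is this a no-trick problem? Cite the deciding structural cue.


Best approach: the exact-equation method — equality of cross partials is the green light — assemble the potential function term by term.


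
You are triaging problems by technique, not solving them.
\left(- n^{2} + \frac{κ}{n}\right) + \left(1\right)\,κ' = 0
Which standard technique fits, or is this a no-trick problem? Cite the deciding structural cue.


Method: a linear integrating factor — linear in the unknown with genuine forcing: multiply through by the exponential of the integrated coefficient and the left side closes into one derivative.


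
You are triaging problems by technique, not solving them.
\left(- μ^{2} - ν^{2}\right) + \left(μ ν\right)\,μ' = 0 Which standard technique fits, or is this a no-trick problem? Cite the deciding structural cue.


Verdict: the homogeneous substitution — scaling ν and μ together leaves the slope fixed — it depends only on μ/ν, so substitute the ratio. A Bernoulli rewrite works here as the equation stands — the homogeneous substitution is the more immediate reading.


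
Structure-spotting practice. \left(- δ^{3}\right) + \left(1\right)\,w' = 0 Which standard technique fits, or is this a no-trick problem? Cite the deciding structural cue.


Technique: no special technique — solved for the derivative, no w appears — this is antidifferentiation in δ wearing ODE clothing.


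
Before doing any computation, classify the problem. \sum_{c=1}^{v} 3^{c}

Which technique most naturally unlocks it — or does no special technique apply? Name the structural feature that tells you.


Diagnosis: the geometric series formula — check a ratio of consecutive terms: it is 3, independent of the index, so the geometric formula closes the sum.


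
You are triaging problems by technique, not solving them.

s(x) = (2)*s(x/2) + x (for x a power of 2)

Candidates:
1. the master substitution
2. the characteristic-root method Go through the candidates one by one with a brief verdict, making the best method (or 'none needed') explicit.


Diagnosis: the master substitution — the argument x/2 divides the index by 2; the standard x = 2^m substitution converts it to a constant-shift recurrence.
- the master substitution: a fit — the right tool for this form.
- the characteristic-root method — the recursion divides its index rather than shifting it — outside the constant-shift family the root method covers.


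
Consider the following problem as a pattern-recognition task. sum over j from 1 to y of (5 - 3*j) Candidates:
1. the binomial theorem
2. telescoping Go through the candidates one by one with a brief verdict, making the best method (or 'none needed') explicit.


Verdict: no special technique — every summand is a constant multiple of a power of j — apply the standard power-sum identities one degree at a time.
- the binomial theorem — there is no pair of bases whose matched powers would reassemble into a single binomial power.
- telescoping — as presented, consecutive terms share no shifted copy to cancel against — no rewrite is on display to change that.
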